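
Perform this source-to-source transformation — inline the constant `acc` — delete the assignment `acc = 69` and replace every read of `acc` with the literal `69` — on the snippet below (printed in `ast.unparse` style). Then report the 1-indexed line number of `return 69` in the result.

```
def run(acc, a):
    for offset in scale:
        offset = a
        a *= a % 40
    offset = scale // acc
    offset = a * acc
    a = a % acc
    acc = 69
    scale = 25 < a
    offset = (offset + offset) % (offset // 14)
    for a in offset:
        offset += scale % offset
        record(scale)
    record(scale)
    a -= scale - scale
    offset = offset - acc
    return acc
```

Transformed code:
def run(acc, a):
    for offset in scale:
        offset = a
        a *= a % 40
    offset = scale // 69
    offset = a * 69
    a = a % 69
    scale = 25 < a
    offset = (offset + offset) % (offset // 14)
    for a in offset:
        offset += scale % offset
        record(scale)
    record(scale)
    a -= scale - scale
    offset = offset - 69
    return 69

16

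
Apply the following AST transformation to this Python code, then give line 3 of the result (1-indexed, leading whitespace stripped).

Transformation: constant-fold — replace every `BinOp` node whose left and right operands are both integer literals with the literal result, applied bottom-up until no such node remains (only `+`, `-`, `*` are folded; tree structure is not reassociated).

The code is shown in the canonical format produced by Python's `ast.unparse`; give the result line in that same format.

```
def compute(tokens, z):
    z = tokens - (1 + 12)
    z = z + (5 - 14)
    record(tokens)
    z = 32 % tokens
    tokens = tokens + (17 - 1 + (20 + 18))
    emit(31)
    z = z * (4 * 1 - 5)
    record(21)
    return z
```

Transformed code:
def compute(tokens, z):
    z = tokens - 13
    z = z + -9
    record(tokens)
    z = 32 % tokens
    tokens = tokens + 54
    emit(31)
    z = z * -1
    record(21)
    return z

z = z + -9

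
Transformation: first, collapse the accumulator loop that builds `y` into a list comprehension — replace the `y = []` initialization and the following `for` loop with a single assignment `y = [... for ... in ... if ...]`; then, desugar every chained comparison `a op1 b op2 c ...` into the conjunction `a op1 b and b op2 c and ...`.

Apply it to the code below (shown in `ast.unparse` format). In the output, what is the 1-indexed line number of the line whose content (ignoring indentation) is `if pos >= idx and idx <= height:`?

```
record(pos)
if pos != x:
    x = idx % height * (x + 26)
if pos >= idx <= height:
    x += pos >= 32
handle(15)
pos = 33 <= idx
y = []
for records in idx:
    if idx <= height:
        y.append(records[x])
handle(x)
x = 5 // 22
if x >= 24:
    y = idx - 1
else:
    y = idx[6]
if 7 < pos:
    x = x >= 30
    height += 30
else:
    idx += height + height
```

Transformed code:
record(pos)
if pos != x:
    x = idx % height * (x + 26)
if pos >= idx and idx <= height:
    x += pos >= 32
handle(15)
pos = 33 <= idx
y = [records[x] for records in idx if idx <= height]
handle(x)
x = 5 // 22
if x >= 24:
    y = idx - 1
else:
    y = idx[6]
if 7 < pos:
    x = x >= 30
    height += 30
else:
    idx += height + height

4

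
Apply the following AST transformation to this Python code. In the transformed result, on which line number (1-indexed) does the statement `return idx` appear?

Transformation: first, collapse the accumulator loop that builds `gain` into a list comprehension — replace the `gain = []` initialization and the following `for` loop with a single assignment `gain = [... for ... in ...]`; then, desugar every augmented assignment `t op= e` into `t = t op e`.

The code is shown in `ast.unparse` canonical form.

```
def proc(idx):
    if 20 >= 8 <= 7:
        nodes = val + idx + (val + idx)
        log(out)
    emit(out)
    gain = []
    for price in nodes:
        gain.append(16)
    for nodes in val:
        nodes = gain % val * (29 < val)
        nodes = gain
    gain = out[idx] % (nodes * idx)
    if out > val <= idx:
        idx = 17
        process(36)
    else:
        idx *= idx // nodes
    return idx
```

16

Transformed code:
def proc(idx):
    if 20 >= 8 <= 7:
        nodes = val + idx + (val + idx)
        log(out)
    emit(out)
    gain = [16 for price in nodes]
    for nodes in val:
        nodes = gain % val * (29 < val)
        nodes = gain
    gain = out[idx] % (nodes * idx)
    if out > val <= idx:
        idx = 17
        process(36)
    else:
        idx = idx * (idx // nodes)
    return idx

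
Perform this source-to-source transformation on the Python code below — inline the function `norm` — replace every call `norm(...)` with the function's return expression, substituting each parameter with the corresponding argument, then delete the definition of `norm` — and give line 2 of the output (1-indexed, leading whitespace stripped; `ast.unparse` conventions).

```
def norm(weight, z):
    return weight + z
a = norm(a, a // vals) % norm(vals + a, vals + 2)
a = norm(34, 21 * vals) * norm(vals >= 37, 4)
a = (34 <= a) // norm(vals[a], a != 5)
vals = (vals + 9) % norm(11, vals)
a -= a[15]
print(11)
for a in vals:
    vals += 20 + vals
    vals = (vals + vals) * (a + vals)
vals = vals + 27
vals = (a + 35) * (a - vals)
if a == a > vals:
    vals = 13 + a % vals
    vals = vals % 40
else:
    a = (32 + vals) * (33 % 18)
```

Transformed code:
a = (a + a // vals) % (vals + a + (vals + 2))
a = (34 + 21 * vals) * ((vals >= 37) + 4)
a = (34 <= a) // (vals[a] + (a != 5))
vals = (vals + 9) % (11 + vals)
a -= a[15]
print(11)
for a in vals:
    vals += 20 + vals
    vals = (vals + vals) * (a + vals)
vals = vals + 27
vals = (a + 35) * (a - vals)
if a == a > vals:
    vals = 13 + a % vals
    vals = vals % 40
else:
    a = (32 + vals) * (33 % 18)

a = (34 + 21 * vals) * ((vals >= 37) + 4)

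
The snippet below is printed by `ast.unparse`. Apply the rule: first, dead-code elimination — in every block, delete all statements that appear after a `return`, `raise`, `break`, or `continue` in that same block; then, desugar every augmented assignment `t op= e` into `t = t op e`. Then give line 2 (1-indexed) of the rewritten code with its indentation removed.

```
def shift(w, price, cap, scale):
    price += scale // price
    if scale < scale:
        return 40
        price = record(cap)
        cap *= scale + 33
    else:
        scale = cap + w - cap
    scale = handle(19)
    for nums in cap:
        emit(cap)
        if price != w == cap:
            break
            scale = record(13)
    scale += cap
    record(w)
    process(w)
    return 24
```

price = price + scale // price

Transformed code:
def shift(w, price, cap, scale):
    price = price + scale // price
    if scale < scale:
        return 40
    else:
        scale = cap + w - cap
    scale = handle(19)
    for nums in cap:
        emit(cap)
        if price != w == cap:
            break
    scale = scale + cap
    record(w)
    process(w)
    return 24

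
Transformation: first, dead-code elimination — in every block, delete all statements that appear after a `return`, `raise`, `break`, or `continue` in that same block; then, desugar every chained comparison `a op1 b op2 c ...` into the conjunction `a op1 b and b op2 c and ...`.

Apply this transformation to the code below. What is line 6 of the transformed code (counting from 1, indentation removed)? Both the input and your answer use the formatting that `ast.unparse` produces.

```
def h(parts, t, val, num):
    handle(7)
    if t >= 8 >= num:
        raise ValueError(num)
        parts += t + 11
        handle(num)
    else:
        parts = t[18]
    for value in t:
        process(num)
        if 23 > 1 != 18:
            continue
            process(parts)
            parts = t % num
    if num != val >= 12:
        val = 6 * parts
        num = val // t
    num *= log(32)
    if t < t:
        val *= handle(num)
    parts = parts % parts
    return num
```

parts = t[18]

Transformed code:
def h(parts, t, val, num):
    handle(7)
    if t >= 8 and 8 >= num:
        raise ValueError(num)
    else:
        parts = t[18]
    for value in t:
        process(num)
        if 23 > 1 and 1 != 18:
            continue
    if num != val and val >= 12:
        val = 6 * parts
        num = val // t
    num *= log(32)
    if t < t:
        val *= handle(num)
    parts = parts % parts
    return num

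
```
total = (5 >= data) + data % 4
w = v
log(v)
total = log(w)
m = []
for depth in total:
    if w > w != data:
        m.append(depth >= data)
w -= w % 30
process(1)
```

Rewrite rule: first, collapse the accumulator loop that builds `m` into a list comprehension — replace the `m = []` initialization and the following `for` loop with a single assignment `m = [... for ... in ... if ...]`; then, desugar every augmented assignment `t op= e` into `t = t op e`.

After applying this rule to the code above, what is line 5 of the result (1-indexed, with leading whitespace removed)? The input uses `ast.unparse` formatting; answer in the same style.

m = [depth >= data for depth in total if w > w != data]

Transformed code:
total = (5 >= data) + data % 4
w = v
log(v)
total = log(w)
m = [depth >= data for depth in total if w > w != data]
w = w - w % 30
process(1)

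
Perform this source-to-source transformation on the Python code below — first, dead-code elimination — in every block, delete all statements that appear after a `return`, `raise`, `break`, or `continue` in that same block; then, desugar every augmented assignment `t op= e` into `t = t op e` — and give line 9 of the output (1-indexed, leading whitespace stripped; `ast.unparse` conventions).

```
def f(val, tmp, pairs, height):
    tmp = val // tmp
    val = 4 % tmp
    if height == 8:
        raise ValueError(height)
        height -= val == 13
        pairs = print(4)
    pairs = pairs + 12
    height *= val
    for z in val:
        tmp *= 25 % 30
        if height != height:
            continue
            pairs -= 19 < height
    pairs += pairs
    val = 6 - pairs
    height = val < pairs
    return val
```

Transformed code:
def f(val, tmp, pairs, height):
    tmp = val // tmp
    val = 4 % tmp
    if height == 8:
        raise ValueError(height)
    pairs = pairs + 12
    height = height * val
    for z in val:
        tmp = tmp * (25 % 30)
        if height != height:
            continue
    pairs = pairs + pairs
    val = 6 - pairs
    height = val < pairs
    return val

tmp = tmp * (25 % 30)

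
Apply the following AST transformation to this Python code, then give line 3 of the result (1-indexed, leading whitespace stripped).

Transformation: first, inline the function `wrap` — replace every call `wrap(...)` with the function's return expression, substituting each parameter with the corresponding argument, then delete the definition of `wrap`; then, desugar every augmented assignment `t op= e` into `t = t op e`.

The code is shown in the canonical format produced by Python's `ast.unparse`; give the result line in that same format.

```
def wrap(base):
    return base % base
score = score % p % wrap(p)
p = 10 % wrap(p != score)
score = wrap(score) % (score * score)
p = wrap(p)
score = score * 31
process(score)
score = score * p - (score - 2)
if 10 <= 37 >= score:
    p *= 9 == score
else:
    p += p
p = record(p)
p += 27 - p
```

Transformed code:
score = score % p % (p % p)
p = 10 % ((p != score) % (p != score))
score = score % score % (score * score)
p = p % p
score = score * 31
process(score)
score = score * p - (score - 2)
if 10 <= 37 >= score:
    p = p * (9 == score)
else:
    p = p + p
p = record(p)
p = p + (27 - p)

score = score % score % (score * score)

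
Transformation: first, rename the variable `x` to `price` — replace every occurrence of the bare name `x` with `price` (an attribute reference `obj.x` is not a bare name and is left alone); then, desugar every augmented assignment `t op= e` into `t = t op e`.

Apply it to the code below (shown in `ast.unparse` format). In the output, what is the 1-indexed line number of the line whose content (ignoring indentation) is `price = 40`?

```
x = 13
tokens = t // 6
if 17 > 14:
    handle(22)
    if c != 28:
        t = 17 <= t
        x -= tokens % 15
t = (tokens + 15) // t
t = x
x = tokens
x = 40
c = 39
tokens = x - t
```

11

Transformed code:
price = 13
tokens = t // 6
if 17 > 14:
    handle(22)
    if c != 28:
        t = 17 <= t
        price = price - tokens % 15
t = (tokens + 15) // t
t = price
price = tokens
price = 40
c = 39
tokens = price - t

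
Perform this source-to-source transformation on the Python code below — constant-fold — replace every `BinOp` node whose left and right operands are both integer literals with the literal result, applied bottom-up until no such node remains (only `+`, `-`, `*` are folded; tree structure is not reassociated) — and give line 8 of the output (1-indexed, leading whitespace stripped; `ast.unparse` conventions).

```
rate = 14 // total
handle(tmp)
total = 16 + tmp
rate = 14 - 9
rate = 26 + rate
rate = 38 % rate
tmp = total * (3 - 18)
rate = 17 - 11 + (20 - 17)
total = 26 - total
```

Transformed code:
rate = 14 // total
handle(tmp)
total = 16 + tmp
rate = 5
rate = 26 + rate
rate = 38 % rate
tmp = total * -15
rate = 9
total = 26 - total

rate = 9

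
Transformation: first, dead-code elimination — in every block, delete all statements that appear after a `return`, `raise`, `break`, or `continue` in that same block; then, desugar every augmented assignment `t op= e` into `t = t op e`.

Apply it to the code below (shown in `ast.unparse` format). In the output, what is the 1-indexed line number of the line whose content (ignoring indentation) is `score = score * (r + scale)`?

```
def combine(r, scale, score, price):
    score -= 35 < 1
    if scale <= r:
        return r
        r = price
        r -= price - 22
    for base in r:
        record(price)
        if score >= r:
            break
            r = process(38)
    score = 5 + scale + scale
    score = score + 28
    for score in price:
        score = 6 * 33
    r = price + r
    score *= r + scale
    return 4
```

14

Transformed code:
def combine(r, scale, score, price):
    score = score - (35 < 1)
    if scale <= r:
        return r
    for base in r:
        record(price)
        if score >= r:
            break
    score = 5 + scale + scale
    score = score + 28
    for score in price:
        score = 6 * 33
    r = price + r
    score = score * (r + scale)
    return 4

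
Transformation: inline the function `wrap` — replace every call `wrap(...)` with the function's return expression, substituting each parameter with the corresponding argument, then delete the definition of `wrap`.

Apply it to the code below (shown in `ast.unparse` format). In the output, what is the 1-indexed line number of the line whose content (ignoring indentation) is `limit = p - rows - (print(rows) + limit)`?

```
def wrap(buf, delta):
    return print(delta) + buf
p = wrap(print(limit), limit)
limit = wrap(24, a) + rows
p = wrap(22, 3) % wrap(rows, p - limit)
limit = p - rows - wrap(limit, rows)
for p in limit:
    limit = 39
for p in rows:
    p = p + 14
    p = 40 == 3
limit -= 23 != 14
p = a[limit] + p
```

4

Transformed code:
p = print(limit) + print(limit)
limit = print(a) + 24 + rows
p = (print(3) + 22) % (print(p - limit) + rows)
limit = p - rows - (print(rows) + limit)
for p in limit:
    limit = 39
for p in rows:
    p = p + 14
    p = 40 == 3
limit -= 23 != 14
p = a[limit] + p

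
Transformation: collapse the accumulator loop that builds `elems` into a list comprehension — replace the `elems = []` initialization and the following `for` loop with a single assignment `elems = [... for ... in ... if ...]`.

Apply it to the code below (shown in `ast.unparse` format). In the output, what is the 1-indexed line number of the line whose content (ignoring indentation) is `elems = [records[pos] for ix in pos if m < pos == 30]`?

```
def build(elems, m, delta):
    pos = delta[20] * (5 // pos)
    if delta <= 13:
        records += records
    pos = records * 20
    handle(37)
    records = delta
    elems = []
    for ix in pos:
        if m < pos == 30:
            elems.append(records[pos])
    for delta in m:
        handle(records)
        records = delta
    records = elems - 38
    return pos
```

8

Transformed code:
def build(elems, m, delta):
    pos = delta[20] * (5 // pos)
    if delta <= 13:
        records += records
    pos = records * 20
    handle(37)
    records = delta
    elems = [records[pos] for ix in pos if m < pos == 30]
    for delta in m:
        handle(records)
        records = delta
    records = elems - 38
    return pos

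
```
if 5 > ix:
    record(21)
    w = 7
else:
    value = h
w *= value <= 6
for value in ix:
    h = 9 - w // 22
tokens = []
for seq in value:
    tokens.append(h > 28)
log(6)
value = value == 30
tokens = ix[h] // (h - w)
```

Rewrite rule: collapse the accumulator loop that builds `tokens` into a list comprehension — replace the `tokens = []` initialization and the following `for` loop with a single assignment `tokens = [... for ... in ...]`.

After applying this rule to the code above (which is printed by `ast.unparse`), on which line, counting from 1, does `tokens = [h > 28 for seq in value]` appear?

9

Transformed code:
if 5 > ix:
    record(21)
    w = 7
else:
    value = h
w *= value <= 6
for value in ix:
    h = 9 - w // 22
tokens = [h > 28 for seq in value]
log(6)
value = value == 30
tokens = ix[h] // (h - w)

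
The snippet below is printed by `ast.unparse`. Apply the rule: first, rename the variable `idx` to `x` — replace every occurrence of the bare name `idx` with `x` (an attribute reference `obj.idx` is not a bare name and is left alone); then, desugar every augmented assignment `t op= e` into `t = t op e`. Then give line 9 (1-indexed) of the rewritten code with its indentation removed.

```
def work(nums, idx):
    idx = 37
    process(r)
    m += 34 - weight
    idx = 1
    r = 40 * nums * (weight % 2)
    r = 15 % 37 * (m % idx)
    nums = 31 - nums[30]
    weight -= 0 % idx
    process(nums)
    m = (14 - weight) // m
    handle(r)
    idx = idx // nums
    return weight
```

weight = weight - 0 % x

Transformed code:
def work(nums, x):
    x = 37
    process(r)
    m = m + (34 - weight)
    x = 1
    r = 40 * nums * (weight % 2)
    r = 15 % 37 * (m % x)
    nums = 31 - nums[30]
    weight = weight - 0 % x
    process(nums)
    m = (14 - weight) // m
    handle(r)
    x = x // nums
    return weight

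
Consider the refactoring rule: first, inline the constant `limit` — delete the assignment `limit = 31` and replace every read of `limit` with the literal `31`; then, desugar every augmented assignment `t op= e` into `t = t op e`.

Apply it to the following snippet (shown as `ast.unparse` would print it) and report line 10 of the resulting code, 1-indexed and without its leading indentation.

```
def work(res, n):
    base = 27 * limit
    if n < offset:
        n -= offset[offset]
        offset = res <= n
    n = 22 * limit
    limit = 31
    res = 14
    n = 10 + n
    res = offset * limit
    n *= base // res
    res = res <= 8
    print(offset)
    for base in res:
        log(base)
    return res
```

n = n * (base // res)

Transformed code:
def work(res, n):
    base = 27 * 31
    if n < offset:
        n = n - offset[offset]
        offset = res <= n
    n = 22 * 31
    res = 14
    n = 10 + n
    res = offset * 31
    n = n * (base // res)
    res = res <= 8
    print(offset)
    for base in res:
        log(base)
    return res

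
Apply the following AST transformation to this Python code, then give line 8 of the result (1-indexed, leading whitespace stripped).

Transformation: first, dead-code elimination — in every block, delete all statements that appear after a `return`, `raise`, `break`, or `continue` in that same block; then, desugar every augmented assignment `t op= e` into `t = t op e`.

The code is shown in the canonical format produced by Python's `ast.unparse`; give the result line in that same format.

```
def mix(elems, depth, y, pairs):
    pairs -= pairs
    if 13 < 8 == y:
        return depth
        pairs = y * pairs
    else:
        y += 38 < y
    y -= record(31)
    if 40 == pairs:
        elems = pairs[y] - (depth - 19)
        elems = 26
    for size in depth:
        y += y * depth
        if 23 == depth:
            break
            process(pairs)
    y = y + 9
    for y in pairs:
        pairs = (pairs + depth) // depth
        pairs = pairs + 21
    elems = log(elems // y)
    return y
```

if 40 == pairs:

Transformed code:
def mix(elems, depth, y, pairs):
    pairs = pairs - pairs
    if 13 < 8 == y:
        return depth
    else:
        y = y + (38 < y)
    y = y - record(31)
    if 40 == pairs:
        elems = pairs[y] - (depth - 19)
        elems = 26
    for size in depth:
        y = y + y * depth
        if 23 == depth:
            break
    y = y + 9
    for y in pairs:
        pairs = (pairs + depth) // depth
        pairs = pairs + 21
    elems = log(elems // y)
    return y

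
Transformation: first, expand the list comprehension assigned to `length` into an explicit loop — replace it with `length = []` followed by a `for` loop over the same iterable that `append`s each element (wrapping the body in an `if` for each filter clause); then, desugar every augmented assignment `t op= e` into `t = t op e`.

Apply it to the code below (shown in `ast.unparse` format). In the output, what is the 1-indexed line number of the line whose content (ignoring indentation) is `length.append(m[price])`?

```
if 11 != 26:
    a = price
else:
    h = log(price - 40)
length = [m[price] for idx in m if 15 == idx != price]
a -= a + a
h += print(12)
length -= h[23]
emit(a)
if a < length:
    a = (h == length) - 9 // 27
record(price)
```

Transformed code:
if 11 != 26:
    a = price
else:
    h = log(price - 40)
length = []
for idx in m:
    if 15 == idx != price:
        length.append(m[price])
a = a - (a + a)
h = h + print(12)
length = length - h[23]
emit(a)
if a < length:
    a = (h == length) - 9 // 27
record(price)

8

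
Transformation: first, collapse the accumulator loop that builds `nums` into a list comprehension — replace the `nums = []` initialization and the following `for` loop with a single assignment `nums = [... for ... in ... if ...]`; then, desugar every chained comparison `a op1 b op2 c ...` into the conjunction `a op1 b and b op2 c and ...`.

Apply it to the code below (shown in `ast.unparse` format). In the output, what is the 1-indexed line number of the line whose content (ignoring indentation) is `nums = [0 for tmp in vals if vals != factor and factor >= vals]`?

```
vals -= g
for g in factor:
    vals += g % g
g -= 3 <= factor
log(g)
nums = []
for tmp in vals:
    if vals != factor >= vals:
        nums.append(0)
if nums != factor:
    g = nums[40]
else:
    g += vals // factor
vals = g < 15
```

Transformed code:
vals -= g
for g in factor:
    vals += g % g
g -= 3 <= factor
log(g)
nums = [0 for tmp in vals if vals != factor and factor >= vals]
if nums != factor:
    g = nums[40]
else:
    g += vals // factor
vals = g < 15

6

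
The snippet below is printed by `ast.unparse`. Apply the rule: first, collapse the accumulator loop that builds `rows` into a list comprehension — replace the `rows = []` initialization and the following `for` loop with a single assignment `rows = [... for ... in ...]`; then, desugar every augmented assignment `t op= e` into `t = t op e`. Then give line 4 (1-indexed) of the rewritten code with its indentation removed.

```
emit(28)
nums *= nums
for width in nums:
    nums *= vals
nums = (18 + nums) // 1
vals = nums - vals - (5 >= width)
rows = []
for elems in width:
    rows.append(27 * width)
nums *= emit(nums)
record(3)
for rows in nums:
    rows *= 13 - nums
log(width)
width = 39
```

nums = nums * vals

Transformed code:
emit(28)
nums = nums * nums
for width in nums:
    nums = nums * vals
nums = (18 + nums) // 1
vals = nums - vals - (5 >= width)
rows = [27 * width for elems in width]
nums = nums * emit(nums)
record(3)
for rows in nums:
    rows = rows * (13 - nums)
log(width)
width = 39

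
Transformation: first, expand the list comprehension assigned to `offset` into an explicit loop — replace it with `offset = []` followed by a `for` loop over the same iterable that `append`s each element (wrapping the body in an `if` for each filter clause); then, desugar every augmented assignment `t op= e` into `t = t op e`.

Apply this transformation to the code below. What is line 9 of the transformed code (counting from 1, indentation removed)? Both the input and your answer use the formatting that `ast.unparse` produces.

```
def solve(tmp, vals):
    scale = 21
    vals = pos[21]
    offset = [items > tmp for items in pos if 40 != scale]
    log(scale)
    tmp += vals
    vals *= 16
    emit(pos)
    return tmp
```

tmp = tmp + vals

Transformed code:
def solve(tmp, vals):
    scale = 21
    vals = pos[21]
    offset = []
    for items in pos:
        if 40 != scale:
            offset.append(items > tmp)
    log(scale)
    tmp = tmp + vals
    vals = vals * 16
    emit(pos)
    return tmp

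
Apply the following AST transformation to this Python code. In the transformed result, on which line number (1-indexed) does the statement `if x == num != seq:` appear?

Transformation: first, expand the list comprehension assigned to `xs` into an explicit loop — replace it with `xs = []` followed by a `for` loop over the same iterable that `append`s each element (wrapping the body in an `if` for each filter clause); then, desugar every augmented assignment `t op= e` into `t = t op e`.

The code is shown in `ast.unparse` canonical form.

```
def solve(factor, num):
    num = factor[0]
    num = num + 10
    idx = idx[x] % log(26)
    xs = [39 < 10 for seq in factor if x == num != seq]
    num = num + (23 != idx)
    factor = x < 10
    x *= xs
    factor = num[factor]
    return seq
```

7

Transformed code:
def solve(factor, num):
    num = factor[0]
    num = num + 10
    idx = idx[x] % log(26)
    xs = []
    for seq in factor:
        if x == num != seq:
            xs.append(39 < 10)
    num = num + (23 != idx)
    factor = x < 10
    x = x * xs
    factor = num[factor]
    return seq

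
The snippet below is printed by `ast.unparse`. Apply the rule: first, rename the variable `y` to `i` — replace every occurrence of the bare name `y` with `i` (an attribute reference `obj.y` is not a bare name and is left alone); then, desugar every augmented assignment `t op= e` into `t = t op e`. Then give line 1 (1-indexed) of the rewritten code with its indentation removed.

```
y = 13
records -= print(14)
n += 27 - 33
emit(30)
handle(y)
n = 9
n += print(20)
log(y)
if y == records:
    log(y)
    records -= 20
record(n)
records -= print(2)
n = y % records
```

Transformed code:
i = 13
records = records - print(14)
n = n + (27 - 33)
emit(30)
handle(i)
n = 9
n = n + print(20)
log(i)
if i == records:
    log(i)
    records = records - 20
record(n)
records = records - print(2)
n = i % records

i = 13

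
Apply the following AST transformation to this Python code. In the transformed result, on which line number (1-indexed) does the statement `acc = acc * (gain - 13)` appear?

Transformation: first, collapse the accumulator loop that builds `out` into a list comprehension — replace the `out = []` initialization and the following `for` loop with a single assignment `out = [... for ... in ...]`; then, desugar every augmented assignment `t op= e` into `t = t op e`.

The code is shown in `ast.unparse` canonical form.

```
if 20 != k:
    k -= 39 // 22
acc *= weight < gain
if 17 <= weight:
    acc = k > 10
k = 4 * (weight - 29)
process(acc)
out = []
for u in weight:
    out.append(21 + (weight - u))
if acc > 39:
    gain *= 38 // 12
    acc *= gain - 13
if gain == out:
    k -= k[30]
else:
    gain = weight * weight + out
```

Transformed code:
if 20 != k:
    k = k - 39 // 22
acc = acc * (weight < gain)
if 17 <= weight:
    acc = k > 10
k = 4 * (weight - 29)
process(acc)
out = [21 + (weight - u) for u in weight]
if acc > 39:
    gain = gain * (38 // 12)
    acc = acc * (gain - 13)
if gain == out:
    k = k - k[30]
else:
    gain = weight * weight + out

11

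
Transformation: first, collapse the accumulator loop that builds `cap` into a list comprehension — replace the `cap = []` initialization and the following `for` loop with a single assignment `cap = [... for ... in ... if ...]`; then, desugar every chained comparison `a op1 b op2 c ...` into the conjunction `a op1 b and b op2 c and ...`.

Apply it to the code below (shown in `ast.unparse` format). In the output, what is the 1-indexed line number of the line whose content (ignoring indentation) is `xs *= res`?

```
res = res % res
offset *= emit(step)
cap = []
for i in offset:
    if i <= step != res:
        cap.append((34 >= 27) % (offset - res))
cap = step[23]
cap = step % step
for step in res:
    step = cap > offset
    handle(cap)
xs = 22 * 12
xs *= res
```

10

Transformed code:
res = res % res
offset *= emit(step)
cap = [(34 >= 27) % (offset - res) for i in offset if i <= step and step != res]
cap = step[23]
cap = step % step
for step in res:
    step = cap > offset
    handle(cap)
xs = 22 * 12
xs *= res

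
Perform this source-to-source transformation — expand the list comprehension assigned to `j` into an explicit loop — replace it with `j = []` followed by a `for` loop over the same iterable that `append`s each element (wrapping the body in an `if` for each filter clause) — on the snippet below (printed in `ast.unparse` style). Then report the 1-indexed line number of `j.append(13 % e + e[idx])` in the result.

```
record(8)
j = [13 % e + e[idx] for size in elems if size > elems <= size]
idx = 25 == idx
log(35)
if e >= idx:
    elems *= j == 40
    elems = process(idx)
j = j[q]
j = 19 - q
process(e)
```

5

Transformed code:
record(8)
j = []
for size in elems:
    if size > elems <= size:
        j.append(13 % e + e[idx])
idx = 25 == idx
log(35)
if e >= idx:
    elems *= j == 40
    elems = process(idx)
j = j[q]
j = 19 - q
process(e)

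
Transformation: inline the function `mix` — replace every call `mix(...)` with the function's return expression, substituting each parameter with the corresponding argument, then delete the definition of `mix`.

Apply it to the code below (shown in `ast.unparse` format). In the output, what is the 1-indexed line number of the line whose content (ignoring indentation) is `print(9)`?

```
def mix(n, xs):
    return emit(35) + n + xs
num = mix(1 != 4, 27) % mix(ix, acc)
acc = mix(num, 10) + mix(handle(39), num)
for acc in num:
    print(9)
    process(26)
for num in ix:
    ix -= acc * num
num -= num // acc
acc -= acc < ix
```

4

Transformed code:
num = (emit(35) + (1 != 4) + 27) % (emit(35) + ix + acc)
acc = emit(35) + num + 10 + (emit(35) + handle(39) + num)
for acc in num:
    print(9)
    process(26)
for num in ix:
    ix -= acc * num
num -= num // acc
acc -= acc < ix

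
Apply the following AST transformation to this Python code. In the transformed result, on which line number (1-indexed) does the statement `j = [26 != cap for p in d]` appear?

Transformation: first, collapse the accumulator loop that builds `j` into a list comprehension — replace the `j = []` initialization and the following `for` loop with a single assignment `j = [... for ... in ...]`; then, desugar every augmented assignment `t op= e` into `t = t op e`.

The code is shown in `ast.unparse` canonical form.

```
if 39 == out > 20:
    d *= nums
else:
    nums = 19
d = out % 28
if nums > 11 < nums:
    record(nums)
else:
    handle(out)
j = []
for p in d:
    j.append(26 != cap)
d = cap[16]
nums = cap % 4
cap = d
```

10

Transformed code:
if 39 == out > 20:
    d = d * nums
else:
    nums = 19
d = out % 28
if nums > 11 < nums:
    record(nums)
else:
    handle(out)
j = [26 != cap for p in d]
d = cap[16]
nums = cap % 4
cap = d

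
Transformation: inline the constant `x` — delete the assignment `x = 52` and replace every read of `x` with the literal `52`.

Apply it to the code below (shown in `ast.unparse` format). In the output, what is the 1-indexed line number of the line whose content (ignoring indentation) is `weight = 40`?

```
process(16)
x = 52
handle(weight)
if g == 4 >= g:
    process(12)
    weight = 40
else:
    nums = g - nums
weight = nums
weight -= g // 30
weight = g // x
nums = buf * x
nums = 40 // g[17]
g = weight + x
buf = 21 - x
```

5

Transformed code:
process(16)
handle(weight)
if g == 4 >= g:
    process(12)
    weight = 40
else:
    nums = g - nums
weight = nums
weight -= g // 30
weight = g // 52
nums = buf * 52
nums = 40 // g[17]
g = weight + 52
buf = 21 - 52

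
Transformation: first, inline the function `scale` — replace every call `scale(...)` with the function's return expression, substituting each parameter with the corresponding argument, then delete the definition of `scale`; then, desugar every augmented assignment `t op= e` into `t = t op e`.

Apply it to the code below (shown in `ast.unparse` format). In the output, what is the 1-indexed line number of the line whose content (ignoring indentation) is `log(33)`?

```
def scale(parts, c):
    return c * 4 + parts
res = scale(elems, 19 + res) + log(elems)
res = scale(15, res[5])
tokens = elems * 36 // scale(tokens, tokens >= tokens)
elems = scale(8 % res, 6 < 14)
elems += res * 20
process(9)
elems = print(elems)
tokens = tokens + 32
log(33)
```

9

Transformed code:
res = (19 + res) * 4 + elems + log(elems)
res = res[5] * 4 + 15
tokens = elems * 36 // ((tokens >= tokens) * 4 + tokens)
elems = (6 < 14) * 4 + 8 % res
elems = elems + res * 20
process(9)
elems = print(elems)
tokens = tokens + 32
log(33)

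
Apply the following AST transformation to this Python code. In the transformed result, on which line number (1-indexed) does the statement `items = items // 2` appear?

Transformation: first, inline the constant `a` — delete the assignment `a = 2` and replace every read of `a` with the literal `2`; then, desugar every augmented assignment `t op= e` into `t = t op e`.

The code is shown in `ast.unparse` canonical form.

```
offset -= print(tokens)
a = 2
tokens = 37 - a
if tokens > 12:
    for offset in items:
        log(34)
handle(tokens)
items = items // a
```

7

Transformed code:
offset = offset - print(tokens)
tokens = 37 - 2
if tokens > 12:
    for offset in items:
        log(34)
handle(tokens)
items = items // 2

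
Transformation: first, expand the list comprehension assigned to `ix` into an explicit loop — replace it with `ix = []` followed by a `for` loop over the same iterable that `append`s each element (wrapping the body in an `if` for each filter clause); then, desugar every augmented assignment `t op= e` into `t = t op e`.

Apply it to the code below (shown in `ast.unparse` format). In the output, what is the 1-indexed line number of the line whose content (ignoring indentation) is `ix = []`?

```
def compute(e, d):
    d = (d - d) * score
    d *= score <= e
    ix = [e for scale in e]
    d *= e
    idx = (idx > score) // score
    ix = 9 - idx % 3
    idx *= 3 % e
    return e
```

Transformed code:
def compute(e, d):
    d = (d - d) * score
    d = d * (score <= e)
    ix = []
    for scale in e:
        ix.append(e)
    d = d * e
    idx = (idx > score) // score
    ix = 9 - idx % 3
    idx = idx * (3 % e)
    return e

4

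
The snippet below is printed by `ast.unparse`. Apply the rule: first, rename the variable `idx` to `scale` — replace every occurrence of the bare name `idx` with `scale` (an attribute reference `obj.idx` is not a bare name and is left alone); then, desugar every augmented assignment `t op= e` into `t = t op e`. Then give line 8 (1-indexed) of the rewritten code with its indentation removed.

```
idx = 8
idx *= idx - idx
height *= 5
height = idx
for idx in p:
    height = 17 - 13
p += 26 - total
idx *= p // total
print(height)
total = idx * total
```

scale = scale * (p // total)

Transformed code:
scale = 8
scale = scale * (scale - scale)
height = height * 5
height = scale
for scale in p:
    height = 17 - 13
p = p + (26 - total)
scale = scale * (p // total)
print(height)
total = scale * total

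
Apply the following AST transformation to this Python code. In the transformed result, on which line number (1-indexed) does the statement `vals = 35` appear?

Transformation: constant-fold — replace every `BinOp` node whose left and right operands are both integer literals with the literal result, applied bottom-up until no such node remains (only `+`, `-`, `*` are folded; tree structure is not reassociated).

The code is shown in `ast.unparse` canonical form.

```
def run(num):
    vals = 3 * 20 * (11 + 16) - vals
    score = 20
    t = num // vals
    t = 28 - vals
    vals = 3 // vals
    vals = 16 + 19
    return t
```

7

Transformed code:
def run(num):
    vals = 1620 - vals
    score = 20
    t = num // vals
    t = 28 - vals
    vals = 3 // vals
    vals = 35
    return t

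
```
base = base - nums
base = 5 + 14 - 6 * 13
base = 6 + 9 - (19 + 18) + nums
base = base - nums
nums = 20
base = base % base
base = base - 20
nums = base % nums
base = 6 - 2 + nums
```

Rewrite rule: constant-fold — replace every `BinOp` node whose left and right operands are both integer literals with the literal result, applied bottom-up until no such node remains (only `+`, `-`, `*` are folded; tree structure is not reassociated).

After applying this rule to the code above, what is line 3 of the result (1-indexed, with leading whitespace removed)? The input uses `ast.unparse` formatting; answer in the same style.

base = -22 + nums

Transformed code:
base = base - nums
base = -59
base = -22 + nums
base = base - nums
nums = 20
base = base % base
base = base - 20
nums = base % nums
base = 4 + nums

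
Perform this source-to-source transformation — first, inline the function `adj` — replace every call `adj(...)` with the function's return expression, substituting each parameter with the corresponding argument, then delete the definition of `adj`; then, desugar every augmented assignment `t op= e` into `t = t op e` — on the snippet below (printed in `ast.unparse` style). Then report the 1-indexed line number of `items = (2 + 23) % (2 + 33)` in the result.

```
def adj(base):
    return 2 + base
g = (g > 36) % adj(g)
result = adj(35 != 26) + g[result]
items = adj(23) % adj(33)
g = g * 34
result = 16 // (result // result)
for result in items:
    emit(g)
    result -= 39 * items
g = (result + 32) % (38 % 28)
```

3

Transformed code:
g = (g > 36) % (2 + g)
result = 2 + (35 != 26) + g[result]
items = (2 + 23) % (2 + 33)
g = g * 34
result = 16 // (result // result)
for result in items:
    emit(g)
    result = result - 39 * items
g = (result + 32) % (38 % 28)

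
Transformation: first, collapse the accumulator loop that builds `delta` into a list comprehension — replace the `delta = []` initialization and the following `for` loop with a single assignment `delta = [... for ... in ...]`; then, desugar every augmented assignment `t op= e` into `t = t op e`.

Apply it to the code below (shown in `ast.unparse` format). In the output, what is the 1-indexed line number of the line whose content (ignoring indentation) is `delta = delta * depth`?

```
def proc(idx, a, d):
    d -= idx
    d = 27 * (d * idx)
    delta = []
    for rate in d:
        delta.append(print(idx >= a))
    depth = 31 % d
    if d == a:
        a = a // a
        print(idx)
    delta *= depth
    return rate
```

Transformed code:
def proc(idx, a, d):
    d = d - idx
    d = 27 * (d * idx)
    delta = [print(idx >= a) for rate in d]
    depth = 31 % d
    if d == a:
        a = a // a
        print(idx)
    delta = delta * depth
    return rate

9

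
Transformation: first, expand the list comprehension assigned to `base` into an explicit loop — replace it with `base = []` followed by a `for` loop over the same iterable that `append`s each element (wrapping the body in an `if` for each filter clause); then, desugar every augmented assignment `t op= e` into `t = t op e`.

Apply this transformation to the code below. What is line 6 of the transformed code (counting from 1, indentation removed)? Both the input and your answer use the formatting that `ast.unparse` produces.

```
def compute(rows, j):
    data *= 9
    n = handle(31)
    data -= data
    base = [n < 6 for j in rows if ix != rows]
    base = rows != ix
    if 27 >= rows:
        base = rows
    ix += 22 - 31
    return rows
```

for j in rows:

Transformed code:
def compute(rows, j):
    data = data * 9
    n = handle(31)
    data = data - data
    base = []
    for j in rows:
        if ix != rows:
            base.append(n < 6)
    base = rows != ix
    if 27 >= rows:
        base = rows
    ix = ix + (22 - 31)
    return rows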